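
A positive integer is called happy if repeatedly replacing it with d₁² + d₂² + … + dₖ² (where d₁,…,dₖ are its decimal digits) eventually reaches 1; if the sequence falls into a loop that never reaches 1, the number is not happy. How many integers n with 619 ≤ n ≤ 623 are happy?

619: 619 → 118 → 66 → 72 → 53 → 34 → 25 → 29 → 85 → 89 → 145 → 42 → 20 → 4 → 16 → 37 → 58 → 89  — not happy
620: 620 → 40 → 16 → 37 → 58 → 89 → 145 → 42 → 20 → 4 → 16  — not happy
621: 621 → 41 → 17 → 50 → 25 → 29 → 85 → 89 → 145 → 42 → 20 → 4 → 16 → 37 → 58 → 89  — not happy
622: 622 → 44 → 32 → 13 → 10 → 1  — happy
623: 623 → 49 → 97 → 130 → 10 → 1  — happy
happy: 622, 623

2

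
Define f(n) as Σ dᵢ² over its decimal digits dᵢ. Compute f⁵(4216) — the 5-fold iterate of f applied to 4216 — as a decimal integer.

37

4216 → 4² + 2² + 1² + 6² = 16 + 4 + 1 + 36 = 57
57 → 5² + 7² = 25 + 49 = 74
74 → 7² + 4² = 49 + 16 = 65
65 → 6² + 5² = 36 + 25 = 61
61 → 6² + 1² = 36 + 1 = 37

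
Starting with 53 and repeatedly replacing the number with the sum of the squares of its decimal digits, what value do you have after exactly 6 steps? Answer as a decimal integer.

53 → 5² + 3² = 34
34 → 3² + 4² = 25
25 → 2² + 5² = 29
29 → 2² + 9² = 85
85 → 8² + 5² = 89
89 → 8² + 9² = 145

145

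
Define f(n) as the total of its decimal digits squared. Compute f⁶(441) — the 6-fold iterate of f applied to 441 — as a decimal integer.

441 → 33
33 → 18
18 → 65
65 → 61
61 → 37
37 → 58

58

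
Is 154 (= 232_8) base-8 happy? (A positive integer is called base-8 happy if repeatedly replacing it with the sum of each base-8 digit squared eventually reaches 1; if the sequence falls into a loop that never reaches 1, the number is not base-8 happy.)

154 = (2,3,2)_8 → 2² + 3² + 2² = 4 + 9 + 4 = 17
17 = (2,1)_8 → 2² + 1² = 4 + 1 = 5
5 = (5)_8 → 5² = 25
25 = (3,1)_8 → 3² + 1² = 9 + 1 = 10
10 = (1,2)_8 → 1² + 2² = 1 + 4 = 5  — 5 already seen; the sequence cycles without reaching 1.

not base-8 happy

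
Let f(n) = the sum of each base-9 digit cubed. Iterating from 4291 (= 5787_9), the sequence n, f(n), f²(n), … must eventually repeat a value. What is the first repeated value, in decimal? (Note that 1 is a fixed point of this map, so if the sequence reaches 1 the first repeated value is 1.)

4291 = (5,7,8,7)_9 → 5³ + 7³ + 8³ + 7³ = 125 + 343 + 512 + 343 = 1323
1323 = (1,7,3,0)_9 → 1³ + 7³ + 3³ + 0³ = 1 + 343 + 27 + 0 = 371
371 = (4,5,2)_9 → 4³ + 5³ + 2³ = 64 + 125 + 8 = 197
197 = (2,3,8)_9 → 2³ + 3³ + 8³ = 8 + 27 + 512 = 547
547 = (6,6,7)_9 → 6³ + 6³ + 7³ = 216 + 216 + 343 = 775
775 = (1,0,5,1)_9 → 1³ + 0³ + 5³ + 1³ = 1 + 0 + 125 + 1 = 127
127 = (1,5,1)_9 → 1³ + 5³ + 1³ = 1 + 125 + 1 = 127  — 127 already appeared earlier.

127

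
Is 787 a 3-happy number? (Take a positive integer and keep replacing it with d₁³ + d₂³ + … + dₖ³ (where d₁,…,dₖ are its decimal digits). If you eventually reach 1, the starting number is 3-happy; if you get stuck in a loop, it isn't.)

3-happy

787 → 7³ + 8³ + 7³ = 1198
1198 → 1³ + 1³ + 9³ + 8³ = 1243
1243 → 1³ + 2³ + 4³ + 3³ = 100
100 → 1³ + 0³ + 0³ = 1  — reached 1.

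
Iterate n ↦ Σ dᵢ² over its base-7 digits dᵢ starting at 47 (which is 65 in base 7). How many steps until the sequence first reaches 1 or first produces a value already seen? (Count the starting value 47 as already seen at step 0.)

4

47 = (6,5)_7 → 6² + 5² = 36 + 25 = 61
61 = (1,1,5)_7 → 1² + 1² + 5² = 1 + 1 + 25 = 27
27 = (3,6)_7 → 3² + 6² = 9 + 36 = 45
45 = (6,3)_7 → 6² + 3² = 36 + 9 = 45  — 45 repeats.
That took 4 steps.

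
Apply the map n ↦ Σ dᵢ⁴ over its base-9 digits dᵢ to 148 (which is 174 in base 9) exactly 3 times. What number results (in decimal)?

434

148 = (1,7,4)_9 → 1⁴ + 7⁴ + 4⁴ = 2658
2658 = (3,5,7,3)_9 → 3⁴ + 5⁴ + 7⁴ + 3⁴ = 3188
3188 = (4,3,3,2)_9 → 4⁴ + 3⁴ + 3⁴ + 2⁴ = 434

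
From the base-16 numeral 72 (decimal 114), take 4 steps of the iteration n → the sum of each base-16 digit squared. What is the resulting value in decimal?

64

114 = (7,2)_16 → 7² + 2² = 53
53 = (3,5)_16 → 3² + 5² = 34
34 = (2,2)_16 → 2² + 2² = 8
8 = (8)_16 → 8² = 64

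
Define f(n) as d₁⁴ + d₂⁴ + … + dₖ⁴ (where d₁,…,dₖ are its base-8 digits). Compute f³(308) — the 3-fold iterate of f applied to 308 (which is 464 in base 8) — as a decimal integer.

882

308 = (4,6,4)_8 → 1808
1808 = (3,4,2,0)_8 → 353
353 = (5,4,1)_8 → 882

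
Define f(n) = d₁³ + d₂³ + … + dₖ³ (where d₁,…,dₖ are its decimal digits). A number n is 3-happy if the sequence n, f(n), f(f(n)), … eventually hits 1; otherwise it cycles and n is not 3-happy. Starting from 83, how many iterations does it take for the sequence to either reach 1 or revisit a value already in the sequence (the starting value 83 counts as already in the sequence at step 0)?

83 → 539
539 → 881
881 → 1025
1025 → 134
134 → 92
92 → 737
737 → 713
713 → 371
371 → 371  — 371 repeats.
That took 9 steps.

9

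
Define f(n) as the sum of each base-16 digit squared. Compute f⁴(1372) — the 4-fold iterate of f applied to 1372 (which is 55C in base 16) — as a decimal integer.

37

1372 = (5,5,12)_16 → 5² + 5² + 12² = 25 + 25 + 144 = 194
194 = (12,2)_16 → 12² + 2² = 144 + 4 = 148
148 = (9,4)_16 → 9² + 4² = 81 + 16 = 97
97 = (6,1)_16 → 6² + 1² = 36 + 1 = 37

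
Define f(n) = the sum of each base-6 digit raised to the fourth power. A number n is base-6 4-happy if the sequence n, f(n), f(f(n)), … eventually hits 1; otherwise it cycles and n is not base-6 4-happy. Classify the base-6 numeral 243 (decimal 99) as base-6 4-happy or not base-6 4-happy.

99 = (2,4,3)_6 → 353
353 = (1,3,4,5)_6 → 963
963 = (4,2,4,3)_6 → 609
609 = (2,4,5,3)_6 → 978
978 = (4,3,1,0)_6 → 338
338 = (1,3,2,2)_6 → 114
114 = (3,1,0)_6 → 82
82 = (2,1,4)_6 → 273
273 = (1,1,3,3)_6 → 164
164 = (4,3,2)_6 → 353  — 353 already seen; the sequence cycles without reaching 1.

not base-6 4-happy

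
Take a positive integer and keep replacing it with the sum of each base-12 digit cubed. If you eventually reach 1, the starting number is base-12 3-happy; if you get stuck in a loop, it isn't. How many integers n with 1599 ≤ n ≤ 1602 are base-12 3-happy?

1599: 1599 → 1359 → 881 → 342 → 288 → 8 → 512 → 755 → 1464 → 1008 → 343 → 415 → 1351 → 1136 → 1855 → 1344 → 793 → 342  — not base-12 3-happy
1600: 1600 → 1396 → 1305 → 1458 → 1217 → 762 → 368 → 736 → 190 → 1028 → 856 → 1520 → 1728 → 1  — base-12 3-happy
1601: 1601 → 1457 → 1126 → 2072 → 585 → 793 → 342 → 288 → 8 → 512 → 755 → 1464 → 1008 → 343 → 415 → 1351 → 1136 → 1855 → 1344 → 793  — not base-12 3-happy
1602: 1602 → 1548 → 1729 → 2 → 8 → 512 → 755 → 1464 → 1008 → 343 → 415 → 1351 → 1136 → 1855 → 1344 → 793 → 342 → 288 → 8  — not base-12 3-happy
base-12 3-happy: 1600

1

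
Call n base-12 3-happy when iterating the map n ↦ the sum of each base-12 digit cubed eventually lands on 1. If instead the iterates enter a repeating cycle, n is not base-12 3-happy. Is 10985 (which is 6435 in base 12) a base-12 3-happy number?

10985 = (6,4,3,5)_12 → 432
432 = (3,0,0)_12 → 27
27 = (2,3)_12 → 35
35 = (2,11)_12 → 1339
1339 = (9,3,7)_12 → 1099
1099 = (7,7,7)_12 → 1029
1029 = (7,1,9)_12 → 1073
1073 = (7,5,5)_12 → 593
593 = (4,1,5)_12 → 190
190 = (1,3,10)_12 → 1028
1028 = (7,1,8)_12 → 856
856 = (5,11,4)_12 → 1520
1520 = (10,6,8)_12 → 1728
1728 = (1,0,0,0)_12 → 1  — reached 1.

base-12 3-happy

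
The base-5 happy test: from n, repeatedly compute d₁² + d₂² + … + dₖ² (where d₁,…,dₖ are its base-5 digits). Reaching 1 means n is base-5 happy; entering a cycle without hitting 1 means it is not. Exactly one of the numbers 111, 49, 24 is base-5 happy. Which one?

49

111: 111 → 21 → 17 → 13 → 13  — repeats 13 (not base-5 happy)
49: 49 → 33 → 11 → 5 → 1  — reaches 1 (base-5 happy)
24: 24 → 32 → 6 → 2 → 4 → 16 → 10 → 4  — repeats 4 (not base-5 happy)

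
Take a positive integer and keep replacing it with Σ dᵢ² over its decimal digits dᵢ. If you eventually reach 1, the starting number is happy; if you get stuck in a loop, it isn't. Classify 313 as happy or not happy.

happy

313 → 3² + 1² + 3² = 9 + 1 + 9 = 19
19 → 1² + 9² = 1 + 81 = 82
82 → 8² + 2² = 64 + 4 = 68
68 → 6² + 8² = 36 + 64 = 100
100 → 1² + 0² + 0² = 1 + 0 + 0 = 1  — reached 1.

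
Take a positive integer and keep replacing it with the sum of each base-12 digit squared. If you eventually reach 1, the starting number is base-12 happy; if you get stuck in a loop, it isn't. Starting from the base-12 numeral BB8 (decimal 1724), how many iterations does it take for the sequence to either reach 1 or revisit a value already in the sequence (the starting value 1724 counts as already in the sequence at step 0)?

1724 = (11,11,8)_12 → 11² + 11² + 8² = 306
306 = (2,1,6)_12 → 2² + 1² + 6² = 41
41 = (3,5)_12 → 3² + 5² = 34
34 = (2,10)_12 → 2² + 10² = 104
104 = (8,8)_12 → 8² + 8² = 128
128 = (10,8)_12 → 10² + 8² = 164
164 = (1,1,8)_12 → 1² + 1² + 8² = 66
66 = (5,6)_12 → 5² + 6² = 61
61 = (5,1)_12 → 5² + 1² = 26
26 = (2,2)_12 → 2² + 2² = 8
8 = (8)_12 → 8² = 64
64 = (5,4)_12 → 5² + 4² = 41  — 41 repeats.
That took 12 steps.

12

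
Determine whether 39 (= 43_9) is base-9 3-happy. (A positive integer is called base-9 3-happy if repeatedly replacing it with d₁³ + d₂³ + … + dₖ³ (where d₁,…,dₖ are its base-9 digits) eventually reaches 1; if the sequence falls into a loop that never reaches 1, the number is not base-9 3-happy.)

not base-9 3-happy

39 = (4,3)_9 → 4³ + 3³ = 91
91 = (1,1,1)_9 → 1³ + 1³ + 1³ = 3
3 = (3)_9 → 3³ = 27
27 = (3,0)_9 → 3³ + 0³ = 27  — 27 already seen; the sequence cycles without reaching 1.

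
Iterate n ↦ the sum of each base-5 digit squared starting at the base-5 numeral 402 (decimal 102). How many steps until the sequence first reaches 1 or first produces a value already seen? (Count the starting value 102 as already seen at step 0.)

5

102 = (4,0,2)_5 → 4² + 0² + 2² = 20
20 = (4,0)_5 → 4² + 0² = 16
16 = (3,1)_5 → 3² + 1² = 10
10 = (2,0)_5 → 2² + 0² = 4
4 = (4)_5 → 4² = 16  — 16 repeats.
That took 5 steps.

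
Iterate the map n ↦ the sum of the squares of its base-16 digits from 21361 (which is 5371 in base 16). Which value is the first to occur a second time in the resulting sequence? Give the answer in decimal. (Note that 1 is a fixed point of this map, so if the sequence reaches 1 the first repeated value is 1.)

85

21361 = (5,3,7,1)_16 → 84
84 = (5,4)_16 → 41
41 = (2,9)_16 → 85
85 = (5,5)_16 → 50
50 = (3,2)_16 → 13
13 = (13)_16 → 169
169 = (10,9)_16 → 181
181 = (11,5)_16 → 146
146 = (9,2)_16 → 85  — 85 already appeared earlier.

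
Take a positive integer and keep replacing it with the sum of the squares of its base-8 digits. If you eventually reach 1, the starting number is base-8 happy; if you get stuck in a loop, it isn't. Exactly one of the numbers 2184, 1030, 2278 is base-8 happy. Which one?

2184: 2184 → 21 → 29 → 34 → 20 → 20  — repeats 20 (not base-8 happy)
1030: 1030 → 40 → 25 → 10 → 5 → 25  — repeats 25 (not base-8 happy)
2278: 2278 → 77 → 27 → 18 → 8 → 1  — reaches 1 (base-8 happy)

2278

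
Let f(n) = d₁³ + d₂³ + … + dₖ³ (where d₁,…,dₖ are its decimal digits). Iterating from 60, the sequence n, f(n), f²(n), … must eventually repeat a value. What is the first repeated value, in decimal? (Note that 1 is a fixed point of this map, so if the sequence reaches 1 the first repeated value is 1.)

153

60 → 216
216 → 225
225 → 141
141 → 66
66 → 432
432 → 99
99 → 1458
1458 → 702
702 → 351
351 → 153
153 → 153  — 153 already appeared earlier.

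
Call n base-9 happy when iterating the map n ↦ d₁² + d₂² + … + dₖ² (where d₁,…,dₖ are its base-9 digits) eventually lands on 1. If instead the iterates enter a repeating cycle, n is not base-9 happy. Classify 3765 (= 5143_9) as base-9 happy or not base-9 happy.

not base-9 happy

3765 = (5,1,4,3)_9 → 51
51 = (5,6)_9 → 61
61 = (6,7)_9 → 85
85 = (1,0,4)_9 → 17
17 = (1,8)_9 → 65
65 = (7,2)_9 → 53
53 = (5,8)_9 → 89
89 = (1,0,8)_9 → 65  — 65 already seen; the sequence cycles without reaching 1.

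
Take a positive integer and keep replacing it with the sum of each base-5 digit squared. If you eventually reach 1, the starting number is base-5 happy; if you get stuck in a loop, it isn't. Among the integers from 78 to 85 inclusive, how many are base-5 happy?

78: 78 → 18 → 18  — not base-5 happy
79: 79 → 25 → 1  — base-5 happy
80: 80 → 10 → 4 → 16 → 10  — not base-5 happy
81: 81 → 11 → 5 → 1  — base-5 happy
82: 82 → 14 → 20 → 16 → 10 → 4 → 16  — not base-5 happy
83: 83 → 19 → 25 → 1  — base-5 happy
84: 84 → 26 → 2 → 4 → 16 → 10 → 4  — not base-5 happy
85: 85 → 13 → 13  — not base-5 happy
base-5 happy: 79, 81, 83

3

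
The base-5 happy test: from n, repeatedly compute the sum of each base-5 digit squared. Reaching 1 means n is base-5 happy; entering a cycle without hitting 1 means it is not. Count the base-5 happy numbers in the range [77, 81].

2

77: 77 → 13 → 13  (repeats 13)
78: 78 → 18 → 18  (repeats 18)
79: 79 → 25 → 1  (reaches 1)
80: 80 → 10 → 4 → 16 → 10  (repeats 10)
81: 81 → 11 → 5 → 1  (reaches 1)
base-5 happy: 79, 81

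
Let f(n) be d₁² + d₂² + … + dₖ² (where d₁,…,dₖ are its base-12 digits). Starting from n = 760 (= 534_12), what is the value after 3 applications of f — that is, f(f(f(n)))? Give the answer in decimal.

65

760 = (5,3,4)_12 → 5² + 3² + 4² = 50
50 = (4,2)_12 → 4² + 2² = 20
20 = (1,8)_12 → 1² + 8² = 65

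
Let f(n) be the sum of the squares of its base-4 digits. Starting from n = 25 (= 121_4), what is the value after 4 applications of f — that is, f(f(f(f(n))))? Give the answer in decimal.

4

25 = (1,2,1)_4 → 1² + 2² + 1² = 1 + 4 + 1 = 6
6 = (1,2)_4 → 1² + 2² = 1 + 4 = 5
5 = (1,1)_4 → 1² + 1² = 1 + 1 = 2
2 = (2)_4 → 2² = 4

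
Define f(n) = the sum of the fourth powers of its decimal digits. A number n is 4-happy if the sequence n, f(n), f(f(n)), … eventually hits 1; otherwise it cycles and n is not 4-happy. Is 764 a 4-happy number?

764 → 7⁴ + 6⁴ + 4⁴ = 3953
3953 → 3⁴ + 9⁴ + 5⁴ + 3⁴ = 7348
7348 → 7⁴ + 3⁴ + 4⁴ + 8⁴ = 6834
6834 → 6⁴ + 8⁴ + 3⁴ + 4⁴ = 5729
5729 → 5⁴ + 7⁴ + 2⁴ + 9⁴ = 9603
9603 → 9⁴ + 6⁴ + 0⁴ + 3⁴ = 7938
7938 → 7⁴ + 9⁴ + 3⁴ + 8⁴ = 13139
13139 → 1⁴ + 3⁴ + 1⁴ + 3⁴ + 9⁴ = 6725
6725 → 6⁴ + 7⁴ + 2⁴ + 5⁴ = 4338
4338 → 4⁴ + 3⁴ + 3⁴ + 8⁴ = 4514
4514 → 4⁴ + 5⁴ + 1⁴ + 4⁴ = 1138
1138 → 1⁴ + 1⁴ + 3⁴ + 8⁴ = 4179
4179 → 4⁴ + 1⁴ + 7⁴ + 9⁴ = 9219
9219 → 9⁴ + 2⁴ + 1⁴ + 9⁴ = 13139  — 13139 already seen; the sequence cycles without reaching 1.

not 4-happy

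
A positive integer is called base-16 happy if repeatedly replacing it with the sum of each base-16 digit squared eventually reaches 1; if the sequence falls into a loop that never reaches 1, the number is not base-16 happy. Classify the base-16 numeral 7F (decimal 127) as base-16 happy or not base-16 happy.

base-16 happy

127 = (7,15)_16 → 274
274 = (1,1,2)_16 → 6
6 = (6)_16 → 36
36 = (2,4)_16 → 20
20 = (1,4)_16 → 17
17 = (1,1)_16 → 2
2 = (2)_16 → 4
4 = (4)_16 → 16
16 = (1,0)_16 → 1  — reached 1.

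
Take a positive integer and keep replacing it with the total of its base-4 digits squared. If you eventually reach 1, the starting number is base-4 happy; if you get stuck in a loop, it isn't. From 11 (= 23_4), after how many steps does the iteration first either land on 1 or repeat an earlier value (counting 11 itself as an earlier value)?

5

11 = (2,3)_4 → 2² + 3² = 4 + 9 = 13
13 = (3,1)_4 → 3² + 1² = 9 + 1 = 10
10 = (2,2)_4 → 2² + 2² = 4 + 4 = 8
8 = (2,0)_4 → 2² + 0² = 4 + 0 = 4
4 = (1,0)_4 → 1² + 0² = 1 + 0 = 1  — reached 1.
That took 5 steps.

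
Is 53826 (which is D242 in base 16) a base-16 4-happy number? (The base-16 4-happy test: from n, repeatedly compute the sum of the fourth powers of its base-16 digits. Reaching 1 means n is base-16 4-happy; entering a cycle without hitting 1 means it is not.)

not base-16 4-happy

53826 = (13,2,4,2)_16 → 13⁴ + 2⁴ + 4⁴ + 2⁴ = 28561 + 16 + 256 + 16 = 28849
28849 = (7,0,11,1)_16 → 7⁴ + 0⁴ + 11⁴ + 1⁴ = 2401 + 0 + 14641 + 1 = 17043
17043 = (4,2,9,3)_16 → 4⁴ + 2⁴ + 9⁴ + 3⁴ = 256 + 16 + 6561 + 81 = 6914
6914 = (1,11,0,2)_16 → 1⁴ + 11⁴ + 0⁴ + 2⁴ = 1 + 14641 + 0 + 16 = 14658
14658 = (3,9,4,2)_16 → 3⁴ + 9⁴ + 4⁴ + 2⁴ = 81 + 6561 + 256 + 16 = 6914  — 6914 already seen; the sequence cycles without reaching 1.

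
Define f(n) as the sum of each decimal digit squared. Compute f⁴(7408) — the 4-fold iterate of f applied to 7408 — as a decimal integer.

7408 → 7² + 4² + 0² + 8² = 49 + 16 + 0 + 64 = 129
129 → 1² + 2² + 9² = 1 + 4 + 81 = 86
86 → 8² + 6² = 64 + 36 = 100
100 → 1² + 0² + 0² = 1 + 0 + 0 = 1

1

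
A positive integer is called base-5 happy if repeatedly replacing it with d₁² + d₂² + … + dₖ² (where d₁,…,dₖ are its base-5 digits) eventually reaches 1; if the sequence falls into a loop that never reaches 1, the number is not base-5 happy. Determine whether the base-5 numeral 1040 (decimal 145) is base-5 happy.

145 = (1,0,4,0)_5 → 1² + 0² + 4² + 0² = 1 + 0 + 16 + 0 = 17
17 = (3,2)_5 → 3² + 2² = 9 + 4 = 13
13 = (2,3)_5 → 2² + 3² = 4 + 9 = 13  — 13 already seen; the sequence cycles without reaching 1.

not base-5 happy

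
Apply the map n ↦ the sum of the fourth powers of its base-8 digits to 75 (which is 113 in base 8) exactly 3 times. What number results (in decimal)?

273

75 = (1,1,3)_8 → 83
83 = (1,2,3)_8 → 98
98 = (1,4,2)_8 → 273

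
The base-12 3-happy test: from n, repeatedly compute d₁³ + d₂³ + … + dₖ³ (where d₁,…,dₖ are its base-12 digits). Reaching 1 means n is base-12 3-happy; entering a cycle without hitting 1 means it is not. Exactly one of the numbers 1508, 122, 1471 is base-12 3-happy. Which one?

1508: 1508 → 1637 → 1520 → 1728 → 1  — reaches 1 (base-12 3-happy)
122: 122 → 1008 → 343 → 415 → 1351 → 1136 → 1855 → 1344 → 793 → 342 → 288 → 8 → 512 → 755 → 1464 → 1008  — repeats 1008 (not base-12 3-happy)
1471: 1471 → 1351 → 1136 → 1855 → 1344 → 793 → 342 → 288 → 8 → 512 → 755 → 1464 → 1008 → 343 → 415 → 1351  — repeats 1351 (not base-12 3-happy)

1508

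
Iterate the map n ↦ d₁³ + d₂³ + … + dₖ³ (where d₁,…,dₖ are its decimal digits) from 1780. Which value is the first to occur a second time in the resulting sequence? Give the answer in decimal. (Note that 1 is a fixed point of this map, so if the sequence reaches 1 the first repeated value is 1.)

370

1780 → 856
856 → 853
853 → 664
664 → 496
496 → 1009
1009 → 730
730 → 370
370 → 370  — 370 already appeared earlier.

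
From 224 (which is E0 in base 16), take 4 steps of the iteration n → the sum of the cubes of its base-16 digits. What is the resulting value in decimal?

1559

224 = (14,0)_16 → 2744
2744 = (10,11,8)_16 → 2843
2843 = (11,1,11)_16 → 2663
2663 = (10,6,7)_16 → 1559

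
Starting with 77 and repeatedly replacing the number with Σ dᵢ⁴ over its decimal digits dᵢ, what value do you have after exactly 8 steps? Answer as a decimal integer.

4338

77 → 7⁴ + 7⁴ = 4802
4802 → 4⁴ + 8⁴ + 0⁴ + 2⁴ = 4368
4368 → 4⁴ + 3⁴ + 6⁴ + 8⁴ = 5729
5729 → 5⁴ + 7⁴ + 2⁴ + 9⁴ = 9603
9603 → 9⁴ + 6⁴ + 0⁴ + 3⁴ = 7938
7938 → 7⁴ + 9⁴ + 3⁴ + 8⁴ = 13139
13139 → 1⁴ + 3⁴ + 1⁴ + 3⁴ + 9⁴ = 6725
6725 → 6⁴ + 7⁴ + 2⁴ + 5⁴ = 4338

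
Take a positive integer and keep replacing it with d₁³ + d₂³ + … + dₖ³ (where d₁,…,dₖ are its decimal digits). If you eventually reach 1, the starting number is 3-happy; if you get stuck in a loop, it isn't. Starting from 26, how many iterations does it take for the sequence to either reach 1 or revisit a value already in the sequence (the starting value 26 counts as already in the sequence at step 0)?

26 → 2³ + 6³ = 8 + 216 = 224
224 → 2³ + 2³ + 4³ = 8 + 8 + 64 = 80
80 → 8³ + 0³ = 512 + 0 = 512
512 → 5³ + 1³ + 2³ = 125 + 1 + 8 = 134
134 → 1³ + 3³ + 4³ = 1 + 27 + 64 = 92
92 → 9³ + 2³ = 729 + 8 = 737
737 → 7³ + 3³ + 7³ = 343 + 27 + 343 = 713
713 → 7³ + 1³ + 3³ = 343 + 1 + 27 = 371
371 → 3³ + 7³ + 1³ = 27 + 343 + 1 = 371  — 371 repeats.
That took 9 steps.

9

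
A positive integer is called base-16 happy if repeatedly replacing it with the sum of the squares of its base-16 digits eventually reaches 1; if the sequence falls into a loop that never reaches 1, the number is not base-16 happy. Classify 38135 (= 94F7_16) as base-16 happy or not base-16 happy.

base-16 happy

38135 = (9,4,15,7)_16 → 371
371 = (1,7,3)_16 → 59
59 = (3,11)_16 → 130
130 = (8,2)_16 → 68
68 = (4,4)_16 → 32
32 = (2,0)_16 → 4
4 = (4)_16 → 16
16 = (1,0)_16 → 1  — reached 1.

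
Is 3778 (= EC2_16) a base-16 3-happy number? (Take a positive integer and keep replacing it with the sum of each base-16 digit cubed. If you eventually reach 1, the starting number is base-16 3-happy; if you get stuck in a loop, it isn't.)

3778 = (14,12,2)_16 → 14³ + 12³ + 2³ = 2744 + 1728 + 8 = 4480
4480 = (1,1,8,0)_16 → 1³ + 1³ + 8³ + 0³ = 1 + 1 + 512 + 0 = 514
514 = (2,0,2)_16 → 2³ + 0³ + 2³ = 8 + 0 + 8 = 16
16 = (1,0)_16 → 1³ + 0³ = 1 + 0 = 1  — reached 1.

base-16 3-happy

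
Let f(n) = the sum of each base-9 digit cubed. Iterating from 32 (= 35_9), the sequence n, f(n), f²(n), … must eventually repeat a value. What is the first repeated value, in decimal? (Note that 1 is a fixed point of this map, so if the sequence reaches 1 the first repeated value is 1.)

152

32 = (3,5)_9 → 3³ + 5³ = 152
152 = (1,7,8)_9 → 1³ + 7³ + 8³ = 856
856 = (1,1,5,1)_9 → 1³ + 1³ + 5³ + 1³ = 128
128 = (1,5,2)_9 → 1³ + 5³ + 2³ = 134
134 = (1,5,8)_9 → 1³ + 5³ + 8³ = 638
638 = (7,7,8)_9 → 7³ + 7³ + 8³ = 1198
1198 = (1,5,7,1)_9 → 1³ + 5³ + 7³ + 1³ = 470
470 = (5,7,2)_9 → 5³ + 7³ + 2³ = 476
476 = (5,7,8)_9 → 5³ + 7³ + 8³ = 980
980 = (1,3,0,8)_9 → 1³ + 3³ + 0³ + 8³ = 540
540 = (6,6,0)_9 → 6³ + 6³ + 0³ = 432
432 = (5,3,0)_9 → 5³ + 3³ + 0³ = 152  — 152 already appeared earlier.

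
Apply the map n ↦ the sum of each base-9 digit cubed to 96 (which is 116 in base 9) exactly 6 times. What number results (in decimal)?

96 = (1,1,6)_9 → 1³ + 1³ + 6³ = 218
218 = (2,6,2)_9 → 2³ + 6³ + 2³ = 232
232 = (2,7,7)_9 → 2³ + 7³ + 7³ = 694
694 = (8,5,1)_9 → 8³ + 5³ + 1³ = 638
638 = (7,7,8)_9 → 7³ + 7³ + 8³ = 1198
1198 = (1,5,7,1)_9 → 1³ + 5³ + 7³ + 1³ = 470

470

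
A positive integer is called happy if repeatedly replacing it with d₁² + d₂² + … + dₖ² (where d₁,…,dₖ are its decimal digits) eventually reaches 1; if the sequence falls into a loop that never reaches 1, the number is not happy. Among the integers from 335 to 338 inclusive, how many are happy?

335: 335 → 43 → 25 → 29 → 85 → 89 → 145 → 42 → 20 → 4 → 16 → 37 → 58 → 89  (repeats 89)
336: 336 → 54 → 41 → 17 → 50 → 25 → 29 → 85 → 89 → 145 → 42 → 20 → 4 → 16 → 37 → 58 → 89  (repeats 89)
337: 337 → 67 → 85 → 89 → 145 → 42 → 20 → 4 → 16 → 37 → 58 → 89  (repeats 89)
338: 338 → 82 → 68 → 100 → 1  (reaches 1)
happy: 338

1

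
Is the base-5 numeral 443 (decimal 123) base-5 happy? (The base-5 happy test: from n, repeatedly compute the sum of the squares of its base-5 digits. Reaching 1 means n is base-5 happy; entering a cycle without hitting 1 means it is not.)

123 = (4,4,3)_5 → 4² + 4² + 3² = 41
41 = (1,3,1)_5 → 1² + 3² + 1² = 11
11 = (2,1)_5 → 2² + 1² = 5
5 = (1,0)_5 → 1² + 0² = 1  — reached 1.

base-5 happy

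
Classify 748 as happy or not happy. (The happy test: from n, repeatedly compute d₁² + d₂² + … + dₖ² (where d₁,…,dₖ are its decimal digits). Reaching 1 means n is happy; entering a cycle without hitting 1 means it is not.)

748 → 129
129 → 86
86 → 100
100 → 1  — reached 1.

happy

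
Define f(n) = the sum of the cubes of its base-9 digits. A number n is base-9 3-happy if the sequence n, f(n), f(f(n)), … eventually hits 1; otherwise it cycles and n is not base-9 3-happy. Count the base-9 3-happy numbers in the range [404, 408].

404: 404 → 1088 → 604 → 408 → 152 → 856 → 128 → 134 → 638 → 1198 → 470 → 476 → 980 → 540 → 432 → 152  — not base-9 3-happy
405: 405 → 125 → 577 → 345 → 99 → 9 → 1  — base-9 3-happy
406: 406 → 126 → 126  — not base-9 3-happy
407: 407 → 133 → 469 → 469  — not base-9 3-happy
408: 408 → 152 → 856 → 128 → 134 → 638 → 1198 → 470 → 476 → 980 → 540 → 432 → 152  — not base-9 3-happy
base-9 3-happy: 405

1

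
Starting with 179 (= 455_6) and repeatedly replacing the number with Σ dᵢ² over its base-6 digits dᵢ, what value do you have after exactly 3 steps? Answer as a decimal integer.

20

179 = (4,5,5)_6 → 4² + 5² + 5² = 16 + 25 + 25 = 66
66 = (1,5,0)_6 → 1² + 5² + 0² = 1 + 25 + 0 = 26
26 = (4,2)_6 → 4² + 2² = 16 + 4 = 20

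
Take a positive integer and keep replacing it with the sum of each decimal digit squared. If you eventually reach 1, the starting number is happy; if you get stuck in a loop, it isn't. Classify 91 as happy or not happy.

happy

91 → 9² + 1² = 82
82 → 8² + 2² = 68
68 → 6² + 8² = 100
100 → 1² + 0² + 0² = 1  — reached 1.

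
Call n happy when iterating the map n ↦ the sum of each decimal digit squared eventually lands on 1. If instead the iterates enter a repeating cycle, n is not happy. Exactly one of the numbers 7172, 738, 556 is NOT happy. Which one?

738

7172: 7172 → 103 → 10 → 1  — reaches 1 (happy)
738: 738 → 122 → 9 → 81 → 65 → 61 → 37 → 58 → 89 → 145 → 42 → 20 → 4 → 16 → 37  — repeats 37 (not happy)
556: 556 → 86 → 100 → 1  — reaches 1 (happy)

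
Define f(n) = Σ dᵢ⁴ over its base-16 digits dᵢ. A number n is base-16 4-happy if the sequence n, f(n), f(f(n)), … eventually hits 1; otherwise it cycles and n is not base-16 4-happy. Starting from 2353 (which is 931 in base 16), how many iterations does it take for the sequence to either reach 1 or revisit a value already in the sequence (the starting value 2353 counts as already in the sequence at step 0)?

2353 = (9,3,1)_16 → 9⁴ + 3⁴ + 1⁴ = 6643
6643 = (1,9,15,3)_16 → 1⁴ + 9⁴ + 15⁴ + 3⁴ = 57268
57268 = (13,15,11,4)_16 → 13⁴ + 15⁴ + 11⁴ + 4⁴ = 94083
94083 = (1,6,15,8,3)_16 → 1⁴ + 6⁴ + 15⁴ + 8⁴ + 3⁴ = 56099
56099 = (13,11,2,3)_16 → 13⁴ + 11⁴ + 2⁴ + 3⁴ = 43299
43299 = (10,9,2,3)_16 → 10⁴ + 9⁴ + 2⁴ + 3⁴ = 16658
16658 = (4,1,1,2)_16 → 4⁴ + 1⁴ + 1⁴ + 2⁴ = 274
274 = (1,1,2)_16 → 1⁴ + 1⁴ + 2⁴ = 18
18 = (1,2)_16 → 1⁴ + 2⁴ = 17
17 = (1,1)_16 → 1⁴ + 1⁴ = 2
2 = (2)_16 → 2⁴ = 16
16 = (1,0)_16 → 1⁴ + 0⁴ = 1  — reached 1.
That took 12 steps.

12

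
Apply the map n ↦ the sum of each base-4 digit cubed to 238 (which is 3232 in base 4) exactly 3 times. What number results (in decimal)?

238 = (3,2,3,2)_4 → 3³ + 2³ + 3³ + 2³ = 70
70 = (1,0,1,2)_4 → 1³ + 0³ + 1³ + 2³ = 10
10 = (2,2)_4 → 2³ + 2³ = 16

16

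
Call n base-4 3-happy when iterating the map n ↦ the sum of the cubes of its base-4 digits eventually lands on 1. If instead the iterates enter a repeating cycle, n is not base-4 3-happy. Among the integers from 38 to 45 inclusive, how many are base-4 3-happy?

1

38: 38 → 17 → 2 → 8 → 8  — not base-4 3-happy
39: 39 → 36 → 9 → 9  — not base-4 3-happy
40: 40 → 16 → 1  — base-4 3-happy
41: 41 → 17 → 2 → 8 → 8  — not base-4 3-happy
42: 42 → 24 → 9 → 9  — not base-4 3-happy
43: 43 → 43  — not base-4 3-happy
44: 44 → 35 → 35  — not base-4 3-happy
45: 45 → 36 → 9 → 9  — not base-4 3-happy
base-4 3-happy: 40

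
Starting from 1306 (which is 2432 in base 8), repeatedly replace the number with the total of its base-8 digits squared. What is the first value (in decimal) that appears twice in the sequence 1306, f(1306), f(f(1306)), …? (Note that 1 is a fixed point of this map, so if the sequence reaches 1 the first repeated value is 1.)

1306 = (2,4,3,2)_8 → 2² + 4² + 3² + 2² = 4 + 16 + 9 + 4 = 33
33 = (4,1)_8 → 4² + 1² = 16 + 1 = 17
17 = (2,1)_8 → 2² + 1² = 4 + 1 = 5
5 = (5)_8 → 5² = 25
25 = (3,1)_8 → 3² + 1² = 9 + 1 = 10
10 = (1,2)_8 → 1² + 2² = 1 + 4 = 5  — 5 already appeared earlier.

5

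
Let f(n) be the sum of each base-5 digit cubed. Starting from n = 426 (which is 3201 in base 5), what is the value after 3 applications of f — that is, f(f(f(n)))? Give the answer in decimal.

426 = (3,2,0,1)_5 → 36
36 = (1,2,1)_5 → 10
10 = (2,0)_5 → 8

8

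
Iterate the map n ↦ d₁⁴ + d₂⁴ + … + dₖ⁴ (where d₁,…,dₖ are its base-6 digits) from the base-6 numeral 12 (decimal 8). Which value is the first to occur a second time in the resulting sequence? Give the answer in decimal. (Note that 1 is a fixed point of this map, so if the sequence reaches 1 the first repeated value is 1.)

17

8 = (1,2)_6 → 1⁴ + 2⁴ = 1 + 16 = 17
17 = (2,5)_6 → 2⁴ + 5⁴ = 16 + 625 = 641
641 = (2,5,4,5)_6 → 2⁴ + 5⁴ + 4⁴ + 5⁴ = 16 + 625 + 256 + 625 = 1522
1522 = (1,1,0,1,4)_6 → 1⁴ + 1⁴ + 0⁴ + 1⁴ + 4⁴ = 1 + 1 + 0 + 1 + 256 = 259
259 = (1,1,1,1)_6 → 1⁴ + 1⁴ + 1⁴ + 1⁴ = 1 + 1 + 1 + 1 = 4
4 = (4)_6 → 4⁴ = 256
256 = (1,1,0,4)_6 → 1⁴ + 1⁴ + 0⁴ + 4⁴ = 1 + 1 + 0 + 256 = 258
258 = (1,1,1,0)_6 → 1⁴ + 1⁴ + 1⁴ + 0⁴ = 1 + 1 + 1 + 0 = 3
3 = (3)_6 → 3⁴ = 81
81 = (2,1,3)_6 → 2⁴ + 1⁴ + 3⁴ = 16 + 1 + 81 = 98
98 = (2,4,2)_6 → 2⁴ + 4⁴ + 2⁴ = 16 + 256 + 16 = 288
288 = (1,2,0,0)_6 → 1⁴ + 2⁴ + 0⁴ + 0⁴ = 1 + 16 + 0 + 0 = 17  — 17 already appeared earlier.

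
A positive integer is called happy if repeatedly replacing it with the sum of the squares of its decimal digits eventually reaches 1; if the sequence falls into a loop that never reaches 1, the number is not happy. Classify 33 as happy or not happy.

not happy

33 → 3² + 3² = 18
18 → 1² + 8² = 65
65 → 6² + 5² = 61
61 → 6² + 1² = 37
37 → 3² + 7² = 58
58 → 5² + 8² = 89
89 → 8² + 9² = 145
145 → 1² + 4² + 5² = 42
42 → 4² + 2² = 20
20 → 2² + 0² = 4
4 → 4² = 16
16 → 1² + 6² = 37  — 37 already seen; the sequence cycles without reaching 1.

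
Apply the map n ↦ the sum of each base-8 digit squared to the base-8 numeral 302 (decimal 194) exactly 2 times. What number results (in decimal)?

194 = (3,0,2)_8 → 3² + 0² + 2² = 13
13 = (1,5)_8 → 1² + 5² = 26

26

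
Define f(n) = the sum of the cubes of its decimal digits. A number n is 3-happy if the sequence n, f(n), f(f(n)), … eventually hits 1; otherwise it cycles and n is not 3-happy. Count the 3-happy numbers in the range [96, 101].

96: 96 → 945 → 918 → 1242 → 81 → 513 → 153 → 153  — not 3-happy
97: 97 → 1072 → 352 → 160 → 217 → 352  — not 3-happy
98: 98 → 1241 → 74 → 407 → 407  — not 3-happy
99: 99 → 1458 → 702 → 351 → 153 → 153  — not 3-happy
100: 100 → 1  — 3-happy
101: 101 → 2 → 8 → 512 → 134 → 92 → 737 → 713 → 371 → 371  — not 3-happy
3-happy: 100

1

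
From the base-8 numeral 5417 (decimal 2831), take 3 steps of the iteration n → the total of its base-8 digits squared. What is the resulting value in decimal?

2831 = (5,4,1,7)_8 → 91
91 = (1,3,3)_8 → 19
19 = (2,3)_8 → 13

13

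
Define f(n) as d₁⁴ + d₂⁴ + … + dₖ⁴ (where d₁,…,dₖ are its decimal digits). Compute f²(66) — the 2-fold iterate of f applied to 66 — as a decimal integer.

7218

66 → 6⁴ + 6⁴ = 1296 + 1296 = 2592
2592 → 2⁴ + 5⁴ + 9⁴ + 2⁴ = 16 + 625 + 6561 + 16 = 7218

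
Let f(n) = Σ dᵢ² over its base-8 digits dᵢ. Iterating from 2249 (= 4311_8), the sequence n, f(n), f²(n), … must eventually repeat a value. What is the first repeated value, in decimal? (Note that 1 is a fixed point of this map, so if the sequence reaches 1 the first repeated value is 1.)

1

2249 = (4,3,1,1)_8 → 4² + 3² + 1² + 1² = 16 + 9 + 1 + 1 = 27
27 = (3,3)_8 → 3² + 3² = 9 + 9 = 18
18 = (2,2)_8 → 2² + 2² = 4 + 4 = 8
8 = (1,0)_8 → 1² + 0² = 1 + 0 = 1  — reached the fixed point 1.
1 → 1, so 1 is the first repeated value.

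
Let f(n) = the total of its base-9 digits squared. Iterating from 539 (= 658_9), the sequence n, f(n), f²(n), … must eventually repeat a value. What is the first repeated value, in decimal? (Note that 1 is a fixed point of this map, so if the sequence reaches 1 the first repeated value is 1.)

539 = (6,5,8)_9 → 6² + 5² + 8² = 125
125 = (1,4,8)_9 → 1² + 4² + 8² = 81
81 = (1,0,0)_9 → 1² + 0² + 0² = 1  — reached the fixed point 1.
1 → 1, so 1 is the first repeated value.

1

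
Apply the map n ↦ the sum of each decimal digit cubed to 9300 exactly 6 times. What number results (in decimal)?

9300 → 9³ + 3³ + 0³ + 0³ = 729 + 27 + 0 + 0 = 756
756 → 7³ + 5³ + 6³ = 343 + 125 + 216 = 684
684 → 6³ + 8³ + 4³ = 216 + 512 + 64 = 792
792 → 7³ + 9³ + 2³ = 343 + 729 + 8 = 1080
1080 → 1³ + 0³ + 8³ + 0³ = 1 + 0 + 512 + 0 = 513
513 → 5³ + 1³ + 3³ = 125 + 1 + 27 = 153

153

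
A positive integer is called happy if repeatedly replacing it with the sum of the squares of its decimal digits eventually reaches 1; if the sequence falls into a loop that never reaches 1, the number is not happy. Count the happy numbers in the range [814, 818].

814: 814 → 81 → 65 → 61 → 37 → 58 → 89 → 145 → 42 → 20 → 4 → 16 → 37  (repeats 37)
815: 815 → 90 → 81 → 65 → 61 → 37 → 58 → 89 → 145 → 42 → 20 → 4 → 16 → 37  (repeats 37)
816: 816 → 101 → 2 → 4 → 16 → 37 → 58 → 89 → 145 → 42 → 20 → 4  (repeats 4)
817: 817 → 114 → 18 → 65 → 61 → 37 → 58 → 89 → 145 → 42 → 20 → 4 → 16 → 37  (repeats 37)
818: 818 → 129 → 86 → 100 → 1  (reaches 1)
happy: 818

1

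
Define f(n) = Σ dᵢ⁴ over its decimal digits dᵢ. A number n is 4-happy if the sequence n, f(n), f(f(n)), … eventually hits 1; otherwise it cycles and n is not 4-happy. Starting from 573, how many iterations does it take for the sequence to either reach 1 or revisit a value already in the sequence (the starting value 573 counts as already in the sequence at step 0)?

10

573 → 5⁴ + 7⁴ + 3⁴ = 3107
3107 → 3⁴ + 1⁴ + 0⁴ + 7⁴ = 2483
2483 → 2⁴ + 4⁴ + 8⁴ + 3⁴ = 4449
4449 → 4⁴ + 4⁴ + 4⁴ + 9⁴ = 7329
7329 → 7⁴ + 3⁴ + 2⁴ + 9⁴ = 9059
9059 → 9⁴ + 0⁴ + 5⁴ + 9⁴ = 13747
13747 → 1⁴ + 3⁴ + 7⁴ + 4⁴ + 7⁴ = 5140
5140 → 5⁴ + 1⁴ + 4⁴ + 0⁴ = 882
882 → 8⁴ + 8⁴ + 2⁴ = 8208
8208 → 8⁴ + 2⁴ + 0⁴ + 8⁴ = 8208  — 8208 repeats.
That took 10 steps.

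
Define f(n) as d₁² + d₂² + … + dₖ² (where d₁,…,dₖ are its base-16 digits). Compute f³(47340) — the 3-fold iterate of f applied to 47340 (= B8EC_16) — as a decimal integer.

269

47340 = (11,8,14,12)_16 → 11² + 8² + 14² + 12² = 121 + 64 + 196 + 144 = 525
525 = (2,0,13)_16 → 2² + 0² + 13² = 4 + 0 + 169 = 173
173 = (10,13)_16 → 10² + 13² = 100 + 169 = 269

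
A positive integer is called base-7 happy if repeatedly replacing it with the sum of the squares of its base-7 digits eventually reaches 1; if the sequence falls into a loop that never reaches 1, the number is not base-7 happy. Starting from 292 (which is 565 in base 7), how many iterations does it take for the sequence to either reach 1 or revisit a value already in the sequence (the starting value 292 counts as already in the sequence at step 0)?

10

292 = (5,6,5)_7 → 5² + 6² + 5² = 86
86 = (1,5,2)_7 → 1² + 5² + 2² = 30
30 = (4,2)_7 → 4² + 2² = 20
20 = (2,6)_7 → 2² + 6² = 40
40 = (5,5)_7 → 5² + 5² = 50
50 = (1,0,1)_7 → 1² + 0² + 1² = 2
2 = (2)_7 → 2² = 4
4 = (4)_7 → 4² = 16
16 = (2,2)_7 → 2² + 2² = 8
8 = (1,1)_7 → 1² + 1² = 2  — 2 repeats.
That took 10 steps.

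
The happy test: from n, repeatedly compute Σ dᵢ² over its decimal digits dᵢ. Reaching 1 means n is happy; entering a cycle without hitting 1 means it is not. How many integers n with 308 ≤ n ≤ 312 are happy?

1

308: 308 → 73 → 58 → 89 → 145 → 42 → 20 → 4 → 16 → 37 → 58  (repeats 58)
309: 309 → 90 → 81 → 65 → 61 → 37 → 58 → 89 → 145 → 42 → 20 → 4 → 16 → 37  (repeats 37)
310: 310 → 10 → 1  (reaches 1)
311: 311 → 11 → 2 → 4 → 16 → 37 → 58 → 89 → 145 → 42 → 20 → 4  (repeats 4)
312: 312 → 14 → 17 → 50 → 25 → 29 → 85 → 89 → 145 → 42 → 20 → 4 → 16 → 37 → 58 → 89  (repeats 89)
happy: 310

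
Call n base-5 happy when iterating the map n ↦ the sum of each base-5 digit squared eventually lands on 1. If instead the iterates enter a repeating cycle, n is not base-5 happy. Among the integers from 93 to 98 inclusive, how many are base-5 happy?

2

93: 93 → 27 → 5 → 1  — base-5 happy
94: 94 → 34 → 18 → 18  — not base-5 happy
95: 95 → 25 → 1  — base-5 happy
96: 96 → 26 → 2 → 4 → 16 → 10 → 4  — not base-5 happy
97: 97 → 29 → 17 → 13 → 13  — not base-5 happy
98: 98 → 34 → 18 → 18  — not base-5 happy
base-5 happy: 93, 95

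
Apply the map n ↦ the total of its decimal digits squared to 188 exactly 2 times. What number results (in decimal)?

188 → 1² + 8² + 8² = 129
129 → 1² + 2² + 9² = 86

86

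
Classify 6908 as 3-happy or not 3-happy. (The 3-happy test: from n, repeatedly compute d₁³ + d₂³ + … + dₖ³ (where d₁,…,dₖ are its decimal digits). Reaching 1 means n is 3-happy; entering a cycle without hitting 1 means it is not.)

not 3-happy

6908 → 6³ + 9³ + 0³ + 8³ = 216 + 729 + 0 + 512 = 1457
1457 → 1³ + 4³ + 5³ + 7³ = 1 + 64 + 125 + 343 = 533
533 → 5³ + 3³ + 3³ = 125 + 27 + 27 = 179
179 → 1³ + 7³ + 9³ = 1 + 343 + 729 = 1073
1073 → 1³ + 0³ + 7³ + 3³ = 1 + 0 + 343 + 27 = 371
371 → 3³ + 7³ + 1³ = 27 + 343 + 1 = 371  — 371 already seen; the sequence cycles without reaching 1.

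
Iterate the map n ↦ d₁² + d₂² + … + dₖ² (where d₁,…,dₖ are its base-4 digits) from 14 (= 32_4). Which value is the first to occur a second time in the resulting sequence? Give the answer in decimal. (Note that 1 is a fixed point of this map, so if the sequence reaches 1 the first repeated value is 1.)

14 = (3,2)_4 → 13
13 = (3,1)_4 → 10
10 = (2,2)_4 → 8
8 = (2,0)_4 → 4
4 = (1,0)_4 → 1  — reached the fixed point 1.
1 → 1, so 1 is the first repeated value.

1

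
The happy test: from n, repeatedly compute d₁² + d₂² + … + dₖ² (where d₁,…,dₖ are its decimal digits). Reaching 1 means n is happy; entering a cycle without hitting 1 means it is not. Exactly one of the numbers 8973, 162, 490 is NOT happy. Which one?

162

8973: 8973 → 203 → 13 → 10 → 1  — reaches 1 (happy)
162: 162 → 41 → 17 → 50 → 25 → 29 → 85 → 89 → 145 → 42 → 20 → 4 → 16 → 37 → 58 → 89  — repeats 89 (not happy)
490: 490 → 97 → 130 → 10 → 1  — reaches 1 (happy)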